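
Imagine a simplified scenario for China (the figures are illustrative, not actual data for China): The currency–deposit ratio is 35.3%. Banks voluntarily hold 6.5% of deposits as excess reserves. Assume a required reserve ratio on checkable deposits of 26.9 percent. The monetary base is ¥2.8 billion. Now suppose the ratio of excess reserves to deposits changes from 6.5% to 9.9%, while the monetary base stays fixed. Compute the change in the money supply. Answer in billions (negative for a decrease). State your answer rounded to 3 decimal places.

Initially m₁ = (1 + 0.353) / (0.269 + 0.065 + 0.353) ≈ 1.96943, so M₁ = 1.96943 × 2.8 ≈ 5.5144 billion.
After the change m₂ = (1 + 0.353) / (0.269 + 0.099 + 0.353) ≈ 1.87656, so M₂ = 1.87656 × 2.8 ≈ 5.2544 billion.
ΔM = M₂ − M₁ = 5.2544 − 5.5144 = -0.26 billion.

-0.260 billion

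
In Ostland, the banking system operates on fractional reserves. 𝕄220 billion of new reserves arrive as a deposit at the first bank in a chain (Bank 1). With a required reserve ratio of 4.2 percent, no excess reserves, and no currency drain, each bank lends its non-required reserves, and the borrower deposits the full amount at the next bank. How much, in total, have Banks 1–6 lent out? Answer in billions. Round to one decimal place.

𝕄1139.0 billion

Bank i lends (1 − rr)^i of the original deposit: Bank 1 lends 220·0.9580 = 210.7600, Bank 2 lends 220·0.9580² ≈ 201.9081, and so on.
Summing a geometric series: total = 220·[0.9580·(1 − 0.9580^6) / (1 − 0.9580)] ≈ 1138.9865 billion.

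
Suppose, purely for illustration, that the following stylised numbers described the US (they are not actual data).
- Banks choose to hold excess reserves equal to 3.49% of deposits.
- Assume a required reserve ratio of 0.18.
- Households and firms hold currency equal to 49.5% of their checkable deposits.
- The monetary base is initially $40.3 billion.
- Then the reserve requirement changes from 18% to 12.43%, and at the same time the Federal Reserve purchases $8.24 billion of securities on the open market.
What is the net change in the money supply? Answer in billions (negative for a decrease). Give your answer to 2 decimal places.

Before: m₁ = (1 + 0.495) / (0.18 + 0.0349 + 0.495) ≈ 2.10593, MB₁ = 40.3, so M₁ = 2.10593 × 40.3 ≈ 84.869 billion.
After: m₂ = (1 + 0.495) / (0.1243 + 0.0349 + 0.495) ≈ 2.28523, MB₂ = 40.3 + 8.24 = 48.54, so M₂ = 2.28523 × 48.54 ≈ 110.9251 billion.
ΔM = M₂ − M₁ = 110.9251 − 84.869 = 26.0561 billion.

$26.06 billion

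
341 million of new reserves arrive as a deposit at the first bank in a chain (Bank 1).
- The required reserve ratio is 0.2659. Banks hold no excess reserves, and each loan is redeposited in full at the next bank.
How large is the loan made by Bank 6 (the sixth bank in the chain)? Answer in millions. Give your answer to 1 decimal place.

53.4 million

Each bank lends a fraction (1 − rr) = 0.7341 of the deposit it receives, so Bank 6 receives 341·0.7341^5 and lends 341·0.7341^6 ≈ 53.3686 million.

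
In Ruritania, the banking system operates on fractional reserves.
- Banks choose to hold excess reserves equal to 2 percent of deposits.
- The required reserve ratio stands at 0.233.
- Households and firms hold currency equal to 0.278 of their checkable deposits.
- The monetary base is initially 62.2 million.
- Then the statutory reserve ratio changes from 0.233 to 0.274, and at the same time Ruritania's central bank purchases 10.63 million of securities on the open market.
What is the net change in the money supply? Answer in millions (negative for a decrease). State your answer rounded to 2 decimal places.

13.02 million

Before: m₁ = (1 + 0.278) / (0.233 + 0.02 + 0.278) ≈ 2.40678, MB₁ = 62.2, so M₁ = 2.40678 × 62.2 ≈ 149.7017 million.
After: m₂ = (1 + 0.278) / (0.274 + 0.02 + 0.278) ≈ 2.23427, MB₂ = 62.2 + 10.63 = 72.83, so M₂ = 2.23427 × 72.83 ≈ 162.7219 million.
ΔM = M₂ − M₁ = 162.7219 − 149.7017 = 13.0202 million.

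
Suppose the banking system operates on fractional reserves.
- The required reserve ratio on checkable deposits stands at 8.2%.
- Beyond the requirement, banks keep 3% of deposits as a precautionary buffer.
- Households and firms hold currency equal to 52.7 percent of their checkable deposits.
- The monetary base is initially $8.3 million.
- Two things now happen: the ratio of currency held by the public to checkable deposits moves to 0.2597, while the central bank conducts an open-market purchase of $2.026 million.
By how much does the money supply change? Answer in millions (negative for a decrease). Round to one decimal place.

$15.2 million

Before: m₁ = (1 + 0.527) / (0.082 + 0.03 + 0.527) ≈ 2.3897, MB₁ = 8.3, so M₁ = 2.3897 × 8.3 ≈ 19.8345 million.
After: m₂ = (1 + 0.2597) / (0.082 + 0.03 + 0.2597) ≈ 3.3890, MB₂ = 8.3 + 2.026 = 10.326, so M₂ = 3.3890 × 10.326 ≈ 34.9948 million.
ΔM = M₂ − M₁ = 34.9948 − 19.8345 = 15.1603 million.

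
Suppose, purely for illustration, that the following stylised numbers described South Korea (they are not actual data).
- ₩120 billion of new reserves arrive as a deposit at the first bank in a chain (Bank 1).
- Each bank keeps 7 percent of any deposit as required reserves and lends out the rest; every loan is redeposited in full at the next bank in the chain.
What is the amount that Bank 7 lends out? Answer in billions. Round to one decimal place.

₩72.2 billion

Each bank lends a fraction (1 − rr) = 0.9300 of the deposit it receives, so Bank 7 receives 120·0.9300^6 and lends 120·0.9300^7 ≈ 72.2041 billion.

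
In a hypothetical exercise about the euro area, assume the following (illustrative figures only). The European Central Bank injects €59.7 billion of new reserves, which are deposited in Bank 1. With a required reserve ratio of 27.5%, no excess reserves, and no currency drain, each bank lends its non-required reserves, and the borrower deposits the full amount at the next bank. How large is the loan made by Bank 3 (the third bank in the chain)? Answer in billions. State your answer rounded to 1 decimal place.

Each bank lends a fraction (1 − rr) = 0.7250 of the deposit it receives, so Bank 3 receives 59.7·0.7250^2 and lends 59.7·0.7250^3 ≈ 22.7504 billion.

€22.8 billion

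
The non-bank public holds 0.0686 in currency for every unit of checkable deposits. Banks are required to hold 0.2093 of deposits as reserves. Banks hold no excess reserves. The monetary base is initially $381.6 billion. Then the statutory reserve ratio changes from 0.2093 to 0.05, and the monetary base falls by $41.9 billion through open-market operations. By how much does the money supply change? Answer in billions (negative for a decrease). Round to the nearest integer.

Before: m₁ = (1 + 0.0686) / (0.2093 + 0.0686) ≈ 3.8453, MB₁ = 381.6, so M₁ = 3.8453 × 381.6 ≈ 1467.3665 billion.
After: m₂ = (1 + 0.0686) / (0.05 + 0.0686) ≈ 9.0101, MB₂ = 381.6 − 41.9 = 339.7, so M₂ = 9.0101 × 339.7 ≈ 3060.731 billion.
ΔM = M₂ − M₁ = 3060.731 − 1467.3665 = 1593.3645 billion.

$1593 billion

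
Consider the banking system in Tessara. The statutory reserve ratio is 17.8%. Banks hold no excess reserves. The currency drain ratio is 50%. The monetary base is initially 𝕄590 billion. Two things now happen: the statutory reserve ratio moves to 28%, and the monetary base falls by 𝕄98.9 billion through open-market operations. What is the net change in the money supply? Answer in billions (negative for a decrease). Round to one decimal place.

Before: m₁ = (1 + 0.5) / (0.178 + 0.5) ≈ 2.21239, MB₁ = 590, so M₁ = 2.21239 × 590 = 1305.3101 billion.
After: m₂ = (1 + 0.5) / (0.28 + 0.5) ≈ 1.92308, MB₂ = 590 − 98.9 = 491.1, so M₂ = 1.92308 × 491.1 ≈ 944.4246 billion.
ΔM = M₂ − M₁ = 944.4246 − 1305.3101 = -360.8855 billion.

-360.9 billion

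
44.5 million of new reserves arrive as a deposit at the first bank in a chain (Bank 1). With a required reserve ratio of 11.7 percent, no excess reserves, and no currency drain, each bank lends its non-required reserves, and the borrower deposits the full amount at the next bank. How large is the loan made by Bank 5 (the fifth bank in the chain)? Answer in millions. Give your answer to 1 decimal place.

Each bank lends a fraction (1 − rr) = 0.8830 of the deposit it receives, so Bank 5 receives 44.5·0.8830^4 and lends 44.5·0.8830^5 ≈ 23.8871 million.

23.9 million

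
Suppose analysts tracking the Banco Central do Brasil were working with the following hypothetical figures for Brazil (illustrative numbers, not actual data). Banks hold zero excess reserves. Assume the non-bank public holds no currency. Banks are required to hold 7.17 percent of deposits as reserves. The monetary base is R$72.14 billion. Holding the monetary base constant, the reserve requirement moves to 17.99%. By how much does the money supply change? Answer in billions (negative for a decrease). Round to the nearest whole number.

Initially m₁ = 1 / (0.0717) ≈ 13.9470, so M₁ = 13.9470 × 72.14 ≈ 1006.1366 billion.
After the change m₂ = 1 / (0.1799) ≈ 5.5586, so M₂ = 5.5586 × 72.14 ≈ 400.9974 billion.
ΔM = M₂ − M₁ = 400.9974 − 1006.1366 = -605.1392 billion.

-605 billion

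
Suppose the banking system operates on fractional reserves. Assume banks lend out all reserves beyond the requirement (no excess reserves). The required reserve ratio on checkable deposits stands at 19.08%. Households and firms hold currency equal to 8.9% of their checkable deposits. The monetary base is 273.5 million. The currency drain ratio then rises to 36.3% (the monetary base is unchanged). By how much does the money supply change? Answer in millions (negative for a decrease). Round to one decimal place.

-391.3 million

Initially m₁ = (1 + 0.089) / (0.1908 + 0.089) ≈ 3.89207, so M₁ = 3.89207 × 273.5 ≈ 1064.4811 million.
After the change m₂ = (1 + 0.363) / (0.1908 + 0.363) ≈ 2.46118, so M₂ = 2.46118 × 273.5 ≈ 673.1327 million.
ΔM = M₂ − M₁ = 673.1327 − 1064.4811 = -391.3484 million.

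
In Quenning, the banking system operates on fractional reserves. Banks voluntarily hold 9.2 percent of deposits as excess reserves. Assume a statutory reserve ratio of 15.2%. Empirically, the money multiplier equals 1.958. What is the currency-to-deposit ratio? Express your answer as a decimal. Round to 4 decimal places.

0.5451

Using m = 1.958. From m = (1 + c)/(c + rr + e), rearranging gives 1 + c = m·(c + rr + e), so c·(1 − m) = m·(rr + e) − 1.
Hence c = [m·(rr + e) − 1]/(1 − m) = [1.958 × (0.152 + 0.092) − 1] / (1 − 1.958) ≈ 0.545144.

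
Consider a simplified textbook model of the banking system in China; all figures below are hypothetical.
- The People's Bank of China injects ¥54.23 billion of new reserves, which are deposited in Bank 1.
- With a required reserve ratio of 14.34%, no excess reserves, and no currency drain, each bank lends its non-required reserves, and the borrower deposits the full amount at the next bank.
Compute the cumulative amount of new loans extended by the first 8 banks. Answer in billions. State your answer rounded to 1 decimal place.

¥230.0 billion

Bank i lends (1 − rr)^i of the original deposit: Bank 1 lends 54.23·0.8566 ≈ 46.4534, Bank 2 lends 54.23·0.8566² ≈ 39.7920, and so on.
Summing a geometric series: total = 54.23·[0.8566·(1 − 0.8566^8) / (1 − 0.8566)] ≈ 230.0370 billion.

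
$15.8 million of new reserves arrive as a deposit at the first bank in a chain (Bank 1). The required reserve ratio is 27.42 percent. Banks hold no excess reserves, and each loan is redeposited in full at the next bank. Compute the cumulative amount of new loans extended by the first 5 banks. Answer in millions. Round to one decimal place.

$33.4 million

Bank i lends (1 − rr)^i of the original deposit: Bank 1 lends 15.8·0.7258 ≈ 11.4676, Bank 2 lends 15.8·0.7258² ≈ 8.3232, and so on.
Summing a geometric series: total = 15.8·[0.7258·(1 − 0.7258^5) / (1 − 0.7258)] ≈ 33.3987 million.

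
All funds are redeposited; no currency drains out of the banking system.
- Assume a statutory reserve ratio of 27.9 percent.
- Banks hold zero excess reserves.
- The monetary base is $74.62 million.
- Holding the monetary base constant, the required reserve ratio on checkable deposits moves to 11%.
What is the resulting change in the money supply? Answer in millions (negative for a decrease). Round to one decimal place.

$410.9 million

Initially m₁ = 1 / (0.279) ≈ 3.5842, so M₁ = 3.5842 × 74.62 ≈ 267.453 million.
After the change m₂ = 1 / (0.11) ≈ 9.0909, so M₂ = 9.0909 × 74.62 ≈ 678.363 million.
ΔM = M₂ − M₁ = 678.363 − 267.453 = 410.91 million.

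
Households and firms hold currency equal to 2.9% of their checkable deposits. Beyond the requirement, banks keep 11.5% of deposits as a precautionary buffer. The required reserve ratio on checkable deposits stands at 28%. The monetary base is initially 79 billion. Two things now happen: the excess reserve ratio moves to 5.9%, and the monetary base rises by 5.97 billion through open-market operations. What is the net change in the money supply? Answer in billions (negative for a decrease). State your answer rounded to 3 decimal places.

45.869 billion

Before: m₁ = (1 + 0.029) / (0.28 + 0.115 + 0.029) ≈ 2.426887, MB₁ = 79, so M₁ = 2.426887 × 79 ≈ 191.7241 billion.
After: m₂ = (1 + 0.029) / (0.28 + 0.059 + 0.029) ≈ 2.796196, MB₂ = 79 + 5.97 = 84.97, so M₂ = 2.796196 × 84.97 ≈ 237.5928 billion.
ΔM = M₂ − M₁ = 237.5928 − 191.7241 = 45.8687 billion.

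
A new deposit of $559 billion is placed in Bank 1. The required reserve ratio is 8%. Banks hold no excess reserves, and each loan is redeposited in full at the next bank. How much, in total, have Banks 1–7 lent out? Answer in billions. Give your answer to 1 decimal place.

Bank i lends (1 − rr)^i of the original deposit: Bank 1 lends 559·0.9200 = 514.2800, Bank 2 lends 559·0.9200² = 473.1376, and so on.
Summing a geometric series: total = 559·[0.9200·(1 − 0.9200^7) / (1 − 0.9200)] ≈ 2842.3831 billion.

$2842.4 billion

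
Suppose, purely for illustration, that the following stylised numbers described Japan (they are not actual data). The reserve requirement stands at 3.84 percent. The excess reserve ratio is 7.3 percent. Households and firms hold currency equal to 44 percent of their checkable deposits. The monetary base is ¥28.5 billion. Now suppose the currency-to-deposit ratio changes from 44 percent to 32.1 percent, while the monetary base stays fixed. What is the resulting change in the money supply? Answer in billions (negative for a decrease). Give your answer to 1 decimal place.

¥12.6 billion

Initially m₁ = (1 + 0.44) / (0.0384 + 0.073 + 0.44) ≈ 2.6115, so M₁ = 2.6115 × 28.5 ≈ 74.4278 billion.
After the change m₂ = (1 + 0.321) / (0.0384 + 0.073 + 0.321) ≈ 3.0550, so M₂ = 3.0550 × 28.5 = 87.0675 billion.
ΔM = M₂ − M₁ = 87.0675 − 74.4278 = 12.6397 billion.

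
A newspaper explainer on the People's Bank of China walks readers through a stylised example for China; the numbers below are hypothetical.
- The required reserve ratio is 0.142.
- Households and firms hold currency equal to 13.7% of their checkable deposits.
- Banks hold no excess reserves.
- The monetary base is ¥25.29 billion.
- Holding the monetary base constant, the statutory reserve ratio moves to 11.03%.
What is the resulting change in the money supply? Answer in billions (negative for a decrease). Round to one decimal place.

Initially m₁ = (1 + 0.137) / (0.142 + 0.137) ≈ 4.0753, so M₁ = 4.0753 × 25.29 ≈ 103.0643 billion.
After the change m₂ = (1 + 0.137) / (0.1103 + 0.137) ≈ 4.5977, so M₂ = 4.5977 × 25.29 ≈ 116.2758 billion.
ΔM = M₂ − M₁ = 116.2758 − 103.0643 = 13.2115 billion.

¥13.2 billion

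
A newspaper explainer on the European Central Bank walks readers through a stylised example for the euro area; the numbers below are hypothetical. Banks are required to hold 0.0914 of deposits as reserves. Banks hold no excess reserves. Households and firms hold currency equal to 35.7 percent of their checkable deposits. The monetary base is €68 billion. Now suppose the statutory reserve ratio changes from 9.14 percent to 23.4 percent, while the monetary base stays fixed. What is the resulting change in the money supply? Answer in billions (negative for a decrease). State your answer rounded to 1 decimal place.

-49.7 billion

Initially m₁ = (1 + 0.357) / (0.0914 + 0.357) ≈ 3.0263, so M₁ = 3.0263 × 68 = 205.7884 billion.
After the change m₂ = (1 + 0.357) / (0.234 + 0.357) ≈ 2.2961, so M₂ = 2.2961 × 68 = 156.1348 billion.
ΔM = M₂ − M₁ = 156.1348 − 205.7884 = -49.6536 billion.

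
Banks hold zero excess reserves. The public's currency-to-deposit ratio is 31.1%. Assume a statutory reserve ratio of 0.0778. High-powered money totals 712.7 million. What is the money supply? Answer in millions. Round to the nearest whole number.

The money multiplier is m = (1 + c) / (rr + c) = (1 + 0.311) / (0.0778 + 0.311) ≈ 3.3719.
So M = m × MB = 3.3719 × 712.7 ≈ 2403.1531 million.

2403 million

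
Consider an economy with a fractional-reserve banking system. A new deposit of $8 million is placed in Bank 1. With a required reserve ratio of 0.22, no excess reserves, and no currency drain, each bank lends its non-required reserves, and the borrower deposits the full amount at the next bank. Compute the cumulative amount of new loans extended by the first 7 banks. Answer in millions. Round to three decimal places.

$23.381 million

Bank i lends (1 − rr)^i of the original deposit: Bank 1 lends 8·0.7800 = 6.2400, Bank 2 lends 8·0.7800² = 4.8672, and so on.
Summing a geometric series: total = 8·[0.7800·(1 − 0.7800^7) / (1 − 0.7800)] ≈ 23.3814 million.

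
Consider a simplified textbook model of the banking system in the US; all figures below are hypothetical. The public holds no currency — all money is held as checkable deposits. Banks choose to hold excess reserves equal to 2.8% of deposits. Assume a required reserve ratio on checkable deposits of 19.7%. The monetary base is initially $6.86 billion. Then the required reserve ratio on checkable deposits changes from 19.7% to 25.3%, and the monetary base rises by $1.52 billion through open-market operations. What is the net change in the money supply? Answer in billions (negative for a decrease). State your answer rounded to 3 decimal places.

Before: m₁ = 1 / (0.197 + 0.028) ≈ 4.44444, MB₁ = 6.86, so M₁ = 4.44444 × 6.86 ≈ 30.4889 billion.
After: m₂ = 1 / (0.253 + 0.028) ≈ 3.55872, MB₂ = 6.86 + 1.52 = 8.38, so M₂ = 3.55872 × 8.38 ≈ 29.8221 billion.
ΔM = M₂ − M₁ = 29.8221 − 30.4889 = -0.6668 billion.

-0.667 billion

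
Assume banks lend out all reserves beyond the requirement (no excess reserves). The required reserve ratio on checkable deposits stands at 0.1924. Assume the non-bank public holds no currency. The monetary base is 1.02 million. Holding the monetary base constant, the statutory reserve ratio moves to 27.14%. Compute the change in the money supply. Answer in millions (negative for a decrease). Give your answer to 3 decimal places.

Initially m₁ = 1 / (0.1924) ≈ 5.19751, so M₁ = 5.19751 × 1.02 ≈ 5.3015 million.
After the change m₂ = 1 / (0.2714) ≈ 3.68460, so M₂ = 3.68460 × 1.02 ≈ 3.7583 million.
ΔM = M₂ − M₁ = 3.7583 − 5.3015 = -1.5432 million.

-1.543 million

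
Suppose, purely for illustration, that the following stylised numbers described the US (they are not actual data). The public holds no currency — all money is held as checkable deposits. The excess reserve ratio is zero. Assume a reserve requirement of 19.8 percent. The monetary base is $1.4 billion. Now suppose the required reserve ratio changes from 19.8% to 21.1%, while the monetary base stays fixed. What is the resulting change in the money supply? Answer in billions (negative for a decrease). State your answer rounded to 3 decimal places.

-0.436 billion

Initially m₁ = 1 / (0.198) ≈ 5.05051, so M₁ = 5.05051 × 1.4 ≈ 7.0707 billion.
After the change m₂ = 1 / (0.211) ≈ 4.73934, so M₂ = 4.73934 × 1.4 ≈ 6.6351 billion.
ΔM = M₂ − M₁ = 6.6351 − 7.0707 = -0.4356 billion.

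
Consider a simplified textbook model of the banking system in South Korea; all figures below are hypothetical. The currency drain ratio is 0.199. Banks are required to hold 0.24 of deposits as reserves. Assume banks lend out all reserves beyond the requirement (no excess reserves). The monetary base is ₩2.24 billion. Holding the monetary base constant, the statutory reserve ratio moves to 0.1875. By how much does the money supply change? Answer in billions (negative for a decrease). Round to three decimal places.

₩0.831 billion

Initially m₁ = (1 + 0.199) / (0.24 + 0.199) ≈ 2.73121, so M₁ = 2.73121 × 2.24 ≈ 6.1179 billion.
After the change m₂ = (1 + 0.199) / (0.1875 + 0.199) ≈ 3.10220, so M₂ = 3.10220 × 2.24 ≈ 6.9489 billion.
ΔM = M₂ − M₁ = 6.9489 − 6.1179 = 0.831 billion.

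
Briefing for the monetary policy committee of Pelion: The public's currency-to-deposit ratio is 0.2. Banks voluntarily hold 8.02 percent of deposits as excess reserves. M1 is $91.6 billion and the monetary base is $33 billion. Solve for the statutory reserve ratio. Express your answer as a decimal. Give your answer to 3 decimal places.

0.152

Using m = M/MB = 91.6/33 ≈ 2.775758. Since m = (1 + c)/(c + rr + e), the denominator satisfies c + rr + e = (1 + c)/m = (1 + 0.2) / 2.775758 ≈ 0.432314.
With c = 0.2 and e = 0.0802, the statutory reserve ratio is 0.432314 − 0.2 − 0.0802 = 0.152114.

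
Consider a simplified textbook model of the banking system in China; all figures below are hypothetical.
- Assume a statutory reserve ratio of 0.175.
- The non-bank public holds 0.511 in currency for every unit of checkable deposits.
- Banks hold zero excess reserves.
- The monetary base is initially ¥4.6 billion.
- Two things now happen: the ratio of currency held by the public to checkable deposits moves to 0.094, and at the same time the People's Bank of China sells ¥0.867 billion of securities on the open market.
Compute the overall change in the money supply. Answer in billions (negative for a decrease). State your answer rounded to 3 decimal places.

Before: m₁ = (1 + 0.511) / (0.175 + 0.511) ≈ 2.20262, MB₁ = 4.6, so M₁ = 2.20262 × 4.6 ≈ 10.1321 billion.
After: m₂ = (1 + 0.094) / (0.175 + 0.094) ≈ 4.06691, MB₂ = 4.6 − 0.867 = 3.733, so M₂ = 4.06691 × 3.733 ≈ 15.1818 billion.
ΔM = M₂ − M₁ = 15.1818 − 10.1321 = 5.0497 billion.

¥5.050 billion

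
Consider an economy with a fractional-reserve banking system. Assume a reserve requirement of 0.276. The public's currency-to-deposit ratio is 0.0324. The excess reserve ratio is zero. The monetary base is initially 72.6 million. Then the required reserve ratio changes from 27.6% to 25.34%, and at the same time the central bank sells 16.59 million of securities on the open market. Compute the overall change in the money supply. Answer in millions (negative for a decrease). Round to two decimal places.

Before: m₁ = (1 + 0.0324) / (0.276 + 0.0324) ≈ 3.34760, MB₁ = 72.6, so M₁ = 3.34760 × 72.6 ≈ 243.0358 million.
After: m₂ = (1 + 0.0324) / (0.2534 + 0.0324) ≈ 3.61232, MB₂ = 72.6 − 16.59 = 56.01, so M₂ = 3.61232 × 56.01 ≈ 202.326 million.
ΔM = M₂ − M₁ = 202.326 − 243.0358 = -40.7098 million.

-40.71 million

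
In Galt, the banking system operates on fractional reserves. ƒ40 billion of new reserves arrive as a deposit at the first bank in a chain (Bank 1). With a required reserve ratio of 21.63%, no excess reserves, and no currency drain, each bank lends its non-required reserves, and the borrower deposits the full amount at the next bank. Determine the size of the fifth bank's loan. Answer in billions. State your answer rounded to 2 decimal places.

ƒ11.83 billion

Each bank lends a fraction (1 − rr) = 0.7837 of the deposit it receives, so Bank 5 receives 40·0.7837^4 and lends 40·0.7837^5 ≈ 11.8252 billion.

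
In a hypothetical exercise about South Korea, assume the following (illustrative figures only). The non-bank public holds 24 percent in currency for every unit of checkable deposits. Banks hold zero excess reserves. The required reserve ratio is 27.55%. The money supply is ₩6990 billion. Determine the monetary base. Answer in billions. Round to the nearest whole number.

The money multiplier is m = (1 + c) / (rr + c) = (1 + 0.24) / (0.2755 + 0.24) ≈ 2.40543.
MB = M / m = 6990 / 2.40543 ≈ 2905.9253 billion.

₩2906 billion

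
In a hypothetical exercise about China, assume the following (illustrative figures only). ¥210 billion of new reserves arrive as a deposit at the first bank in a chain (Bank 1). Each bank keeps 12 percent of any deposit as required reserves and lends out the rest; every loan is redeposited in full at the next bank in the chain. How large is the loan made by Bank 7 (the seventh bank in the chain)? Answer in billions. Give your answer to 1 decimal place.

¥85.8 billion

Each bank lends a fraction (1 − rr) = 0.8800 of the deposit it receives, so Bank 7 receives 210·0.8800^6 and lends 210·0.8800^7 ≈ 85.8219 billion.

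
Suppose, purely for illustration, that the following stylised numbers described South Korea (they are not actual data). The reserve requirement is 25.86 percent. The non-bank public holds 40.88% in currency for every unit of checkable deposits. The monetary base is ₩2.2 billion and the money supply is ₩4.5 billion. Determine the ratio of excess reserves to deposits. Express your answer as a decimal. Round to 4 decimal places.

0.0213

Using m = M/MB = 4.5/2.2 ≈ 2.045455. Since m = (1 + c)/(c + rr + e), the denominator satisfies c + rr + e = (1 + c)/m = (1 + 0.4088) / 2.045455 ≈ 0.688747.
With c = 0.4088 and rr = 0.2586, the ratio of excess reserves to deposits is 0.688747 − 0.4088 − 0.2586 = 0.021347.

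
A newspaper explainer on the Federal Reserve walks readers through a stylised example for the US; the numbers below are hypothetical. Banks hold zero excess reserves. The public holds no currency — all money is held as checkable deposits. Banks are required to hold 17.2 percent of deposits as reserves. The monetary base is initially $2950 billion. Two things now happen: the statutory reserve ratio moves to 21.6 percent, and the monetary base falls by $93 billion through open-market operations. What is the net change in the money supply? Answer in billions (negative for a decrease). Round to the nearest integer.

-3924 billion

Before: m₁ = 1 / (0.172) ≈ 5.81395, MB₁ = 2950, so M₁ = 5.81395 × 2950 = 17151.1525 billion.
After: m₂ = 1 / (0.216) ≈ 4.62963, MB₂ = 2950 − 93 = 2857, so M₂ = 4.62963 × 2857 ≈ 13226.8529 billion.
ΔM = M₂ − M₁ = 13226.8529 − 17151.1525 = -3924.2996 billion.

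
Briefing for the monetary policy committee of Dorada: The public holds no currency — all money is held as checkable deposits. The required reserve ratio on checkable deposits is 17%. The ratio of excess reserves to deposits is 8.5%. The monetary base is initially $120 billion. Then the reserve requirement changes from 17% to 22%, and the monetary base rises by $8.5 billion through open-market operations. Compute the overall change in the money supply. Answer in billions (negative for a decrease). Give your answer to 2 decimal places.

Before: m₁ = 1 / (0.17 + 0.085) ≈ 3.921569, MB₁ = 120, so M₁ = 3.921569 × 120 ≈ 470.5883 billion.
After: m₂ = 1 / (0.22 + 0.085) ≈ 3.278689, MB₂ = 120 + 8.5 = 128.5, so M₂ = 3.278689 × 128.5 ≈ 421.3115 billion.
ΔM = M₂ − M₁ = 421.3115 − 470.5883 = -49.2768 billion.

-49.28 billion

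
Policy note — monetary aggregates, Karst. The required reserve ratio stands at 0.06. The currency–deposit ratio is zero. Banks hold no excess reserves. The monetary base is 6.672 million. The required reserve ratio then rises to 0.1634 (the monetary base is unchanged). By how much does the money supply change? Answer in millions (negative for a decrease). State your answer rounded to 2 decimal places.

-70.37 million

Initially m₁ = 1 / (0.06) ≈ 16.6667, so M₁ = 16.6667 × 6.672 ≈ 111.2002 million.
After the change m₂ = 1 / (0.1634) ≈ 6.12, so M₂ = 6.12 × 6.672 ≈ 40.8326 million.
ΔM = M₂ − M₁ = 40.8326 − 111.2002 = -70.3676 million.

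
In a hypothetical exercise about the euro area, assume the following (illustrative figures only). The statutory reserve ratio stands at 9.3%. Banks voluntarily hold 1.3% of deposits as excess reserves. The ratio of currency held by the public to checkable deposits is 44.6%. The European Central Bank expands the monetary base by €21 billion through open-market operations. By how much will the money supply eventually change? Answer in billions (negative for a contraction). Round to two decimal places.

The money multiplier is m = (1 + c) / (rr + e + c) = (1 + 0.446) / (0.093 + 0.013 + 0.446) ≈ 2.61957.
The purchase adds 21 billion of base, so ΔM = m × ΔMB = 2.61957 × (+21) ≈ 55.011 billion.

€55.01 billion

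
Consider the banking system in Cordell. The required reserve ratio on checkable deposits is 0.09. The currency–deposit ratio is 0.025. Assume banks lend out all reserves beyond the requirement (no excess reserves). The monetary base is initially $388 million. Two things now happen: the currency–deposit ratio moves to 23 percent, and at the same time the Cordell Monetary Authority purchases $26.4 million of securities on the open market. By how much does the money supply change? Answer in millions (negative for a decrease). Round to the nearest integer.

Before: m₁ = (1 + 0.025) / (0.09 + 0.025) ≈ 8.9130, MB₁ = 388, so M₁ = 8.9130 × 388 = 3458.244 million.
After: m₂ = (1 + 0.23) / (0.09 + 0.23) ≈ 3.8438, MB₂ = 388 + 26.4 = 414.4, so M₂ = 3.8438 × 414.4 ≈ 1592.8707 million.
ΔM = M₂ − M₁ = 1592.8707 − 3458.244 = -1865.3733 million.

-1865 million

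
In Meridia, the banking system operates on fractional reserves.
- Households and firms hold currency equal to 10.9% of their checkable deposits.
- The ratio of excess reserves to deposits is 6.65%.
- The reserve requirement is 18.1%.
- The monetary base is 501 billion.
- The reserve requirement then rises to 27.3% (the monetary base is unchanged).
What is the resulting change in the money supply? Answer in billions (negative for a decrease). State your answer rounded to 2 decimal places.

-319.69 billion

Initially m₁ = (1 + 0.109) / (0.181 + 0.0665 + 0.109) ≈ 3.110799, so M₁ = 3.110799 × 501 ≈ 1558.5103 billion.
After the change m₂ = (1 + 0.109) / (0.273 + 0.0665 + 0.109) ≈ 2.472687, so M₂ = 2.472687 × 501 ≈ 1238.8162 billion.
ΔM = M₂ − M₁ = 1238.8162 − 1558.5103 = -319.6941 billion.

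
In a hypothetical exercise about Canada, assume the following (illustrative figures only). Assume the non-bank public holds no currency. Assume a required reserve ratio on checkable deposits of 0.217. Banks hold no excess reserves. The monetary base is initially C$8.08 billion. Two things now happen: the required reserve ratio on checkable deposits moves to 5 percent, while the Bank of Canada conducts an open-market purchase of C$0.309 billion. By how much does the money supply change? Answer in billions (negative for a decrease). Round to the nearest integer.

Before: m₁ = 1 / (0.217) ≈ 4.6083, MB₁ = 8.08, so M₁ = 4.6083 × 8.08 ≈ 37.2351 billion.
After: m₂ = 1 / (0.05) = 20, MB₂ = 8.08 + 0.309 = 8.389, so M₂ = 20 × 8.389 = 167.78 billion.
ΔM = M₂ − M₁ = 167.78 − 37.2351 = 130.5449 billion.

C$131 billion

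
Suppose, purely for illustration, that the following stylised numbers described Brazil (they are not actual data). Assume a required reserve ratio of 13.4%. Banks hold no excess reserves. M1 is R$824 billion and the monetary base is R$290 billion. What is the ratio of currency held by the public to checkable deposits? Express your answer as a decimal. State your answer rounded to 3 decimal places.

0.336

Using m = M/MB = 824/290 ≈ 2.841379. From m = (1 + c)/(c + rr + e), rearranging gives 1 + c = m·(c + rr + e), so c·(1 − m) = m·(rr + e) − 1.
Hence c = [m·(rr + e) − 1]/(1 − m) = [2.841379 × (0.134 + 0) − 1] / (1 − 2.841379) ≈ 0.336300.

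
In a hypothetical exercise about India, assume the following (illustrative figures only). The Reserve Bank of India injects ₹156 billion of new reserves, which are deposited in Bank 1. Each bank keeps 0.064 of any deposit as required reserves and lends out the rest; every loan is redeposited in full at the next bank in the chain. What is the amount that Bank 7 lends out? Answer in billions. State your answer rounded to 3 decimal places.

Each bank lends a fraction (1 − rr) = 0.9360 of the deposit it receives, so Bank 7 receives 156·0.9360^6 and lends 156·0.9360^7 ≈ 98.1874 billion.

₹98.187 billion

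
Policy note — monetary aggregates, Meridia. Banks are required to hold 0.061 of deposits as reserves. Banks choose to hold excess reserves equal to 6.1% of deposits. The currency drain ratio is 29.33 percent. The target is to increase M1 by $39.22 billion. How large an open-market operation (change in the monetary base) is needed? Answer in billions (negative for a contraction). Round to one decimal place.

The money multiplier is m = (1 + c) / (rr + e + c) = (1 + 0.2933) / (0.061 + 0.061 + 0.2933) ≈ 3.1141.
ΔMB = ΔM / m = (+39.22) / 3.1141 ≈ 12.5943 billion.

$12.6 billion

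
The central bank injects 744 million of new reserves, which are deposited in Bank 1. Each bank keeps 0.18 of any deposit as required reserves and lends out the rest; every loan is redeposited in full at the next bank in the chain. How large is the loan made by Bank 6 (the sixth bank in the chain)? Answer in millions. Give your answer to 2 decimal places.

226.18 million

Each bank lends a fraction (1 − rr) = 0.8200 of the deposit it receives, so Bank 6 receives 744·0.8200^5 and lends 744·0.8200^6 ≈ 226.1810 million.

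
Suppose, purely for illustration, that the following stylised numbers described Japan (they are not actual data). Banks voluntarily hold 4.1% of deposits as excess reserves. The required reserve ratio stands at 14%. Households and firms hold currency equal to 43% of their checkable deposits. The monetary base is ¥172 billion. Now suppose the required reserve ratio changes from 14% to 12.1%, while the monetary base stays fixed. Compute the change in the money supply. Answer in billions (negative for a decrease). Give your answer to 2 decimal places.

Initially m₁ = (1 + 0.43) / (0.14 + 0.041 + 0.43) ≈ 2.340426, so M₁ = 2.340426 × 172 ≈ 402.5533 billion.
After the change m₂ = (1 + 0.43) / (0.121 + 0.041 + 0.43) ≈ 2.415541, so M₂ = 2.415541 × 172 ≈ 415.4731 billion.
ΔM = M₂ − M₁ = 415.4731 − 402.5533 = 12.9198 billion.

¥12.92 billion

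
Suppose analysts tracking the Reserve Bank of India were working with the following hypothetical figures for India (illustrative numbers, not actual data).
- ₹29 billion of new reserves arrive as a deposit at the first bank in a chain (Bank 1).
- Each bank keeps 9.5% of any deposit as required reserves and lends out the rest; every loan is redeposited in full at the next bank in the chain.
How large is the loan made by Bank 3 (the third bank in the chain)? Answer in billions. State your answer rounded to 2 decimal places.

₹21.50 billion

Each bank lends a fraction (1 − rr) = 0.9050 of the deposit it receives, so Bank 3 receives 29·0.9050^2 and lends 29·0.9050^3 ≈ 21.4953 billion.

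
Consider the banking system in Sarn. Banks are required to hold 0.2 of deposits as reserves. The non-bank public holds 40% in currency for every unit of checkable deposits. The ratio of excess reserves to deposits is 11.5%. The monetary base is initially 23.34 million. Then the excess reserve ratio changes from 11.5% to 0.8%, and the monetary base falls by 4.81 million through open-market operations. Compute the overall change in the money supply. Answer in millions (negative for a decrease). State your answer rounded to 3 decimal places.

-3.033 million

Before: m₁ = (1 + 0.4) / (0.2 + 0.115 + 0.4) ≈ 1.958042, MB₁ = 23.34, so M₁ = 1.958042 × 23.34 ≈ 45.7007 million.
After: m₂ = (1 + 0.4) / (0.2 + 0.008 + 0.4) ≈ 2.302632, MB₂ = 23.34 − 4.81 = 18.53, so M₂ = 2.302632 × 18.53 ≈ 42.6678 million.
ΔM = M₂ − M₁ = 42.6678 − 45.7007 = -3.0329 million.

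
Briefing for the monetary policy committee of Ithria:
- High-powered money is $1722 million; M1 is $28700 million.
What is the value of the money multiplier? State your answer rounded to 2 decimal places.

16.67

The money multiplier is m = M / MB = 28700 / 1722 ≈ 16.66667.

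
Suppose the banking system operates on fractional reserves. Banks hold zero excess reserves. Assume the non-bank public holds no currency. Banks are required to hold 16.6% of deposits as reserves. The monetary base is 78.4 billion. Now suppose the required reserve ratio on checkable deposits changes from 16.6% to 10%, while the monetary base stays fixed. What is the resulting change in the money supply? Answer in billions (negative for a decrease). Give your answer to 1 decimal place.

311.7 billion

Initially m₁ = 1 / (0.166) ≈ 6.0241, so M₁ = 6.0241 × 78.4 ≈ 472.2894 billion.
After the change m₂ = 1 / (0.1) = 10, so M₂ = 10 × 78.4 = 784 billion.
ΔM = M₂ − M₁ = 784 − 472.2894 = 311.7106 billion.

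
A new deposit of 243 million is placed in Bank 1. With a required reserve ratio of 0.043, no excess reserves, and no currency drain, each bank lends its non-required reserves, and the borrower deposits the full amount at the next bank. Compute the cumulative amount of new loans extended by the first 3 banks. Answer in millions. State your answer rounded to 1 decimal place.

Bank i lends (1 − rr)^i of the original deposit: Bank 1 lends 243·0.9570 = 232.5510, Bank 2 lends 243·0.9570² ≈ 222.5513, and so on.
Summing a geometric series: total = 243·[0.9570·(1 − 0.9570^3) / (1 − 0.9570)] ≈ 668.0839 million.

668.1 million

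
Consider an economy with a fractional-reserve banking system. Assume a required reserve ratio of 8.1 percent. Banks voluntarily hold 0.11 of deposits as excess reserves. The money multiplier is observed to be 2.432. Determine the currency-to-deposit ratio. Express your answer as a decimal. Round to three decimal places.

Using m = 2.432. From m = (1 + c)/(c + rr + e), rearranging gives 1 + c = m·(c + rr + e), so c·(1 − m) = m·(rr + e) − 1.
Hence c = [m·(rr + e) − 1]/(1 − m) = [2.432 × (0.081 + 0.11) − 1] / (1 − 2.432) ≈ 0.373944.

0.374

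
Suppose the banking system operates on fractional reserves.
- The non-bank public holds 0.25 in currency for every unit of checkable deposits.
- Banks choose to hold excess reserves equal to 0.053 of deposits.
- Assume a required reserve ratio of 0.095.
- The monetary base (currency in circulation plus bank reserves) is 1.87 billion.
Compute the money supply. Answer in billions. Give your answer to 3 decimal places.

The money multiplier is m = (1 + c) / (rr + e + c) = (1 + 0.25) / (0.095 + 0.053 + 0.25) ≈ 3.14070.
So M = m × MB = 3.14070 × 1.87 ≈ 5.8731 billion.

5.873 billion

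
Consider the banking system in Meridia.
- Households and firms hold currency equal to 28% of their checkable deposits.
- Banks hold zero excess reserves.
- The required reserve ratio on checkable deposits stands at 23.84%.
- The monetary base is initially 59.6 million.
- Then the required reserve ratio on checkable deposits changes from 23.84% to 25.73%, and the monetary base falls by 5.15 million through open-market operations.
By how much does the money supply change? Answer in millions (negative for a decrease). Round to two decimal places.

-17.45 million

Before: m₁ = (1 + 0.28) / (0.2384 + 0.28) ≈ 2.46914, MB₁ = 59.6, so M₁ = 2.46914 × 59.6 ≈ 147.1607 million.
After: m₂ = (1 + 0.28) / (0.2573 + 0.28) ≈ 2.38228, MB₂ = 59.6 − 5.15 = 54.45, so M₂ = 2.38228 × 54.45 ≈ 129.7151 million.
ΔM = M₂ − M₁ = 129.7151 − 147.1607 = -17.4456 million.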